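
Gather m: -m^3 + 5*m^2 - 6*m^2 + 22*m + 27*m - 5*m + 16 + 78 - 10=-m^3 - m^2 + 44*m + 84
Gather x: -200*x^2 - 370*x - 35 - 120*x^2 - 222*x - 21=-320*x^2 - 592*x - 56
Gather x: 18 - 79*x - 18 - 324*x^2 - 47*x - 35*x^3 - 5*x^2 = -35*x^3 - 329*x^2 - 126*x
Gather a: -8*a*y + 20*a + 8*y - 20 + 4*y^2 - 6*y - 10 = a*(20 - 8*y) + 4*y^2 + 2*y - 30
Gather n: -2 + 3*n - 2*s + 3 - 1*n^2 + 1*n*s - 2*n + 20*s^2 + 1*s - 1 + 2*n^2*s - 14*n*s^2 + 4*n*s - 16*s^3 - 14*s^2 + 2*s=n^2*(2*s - 1) + n*(-14*s^2 + 5*s + 1) - 16*s^3 + 6*s^2 + s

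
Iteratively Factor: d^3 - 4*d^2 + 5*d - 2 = (d - 2)*(d^2 - 2*d + 1) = (d - 2)*(d - 1)*(d - 1)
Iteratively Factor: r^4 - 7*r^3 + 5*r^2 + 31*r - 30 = (r + 2)*(r^3 - 9*r^2 + 23*r - 15) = (r - 5)*(r + 2)*(r^2 - 4*r + 3) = (r - 5)*(r - 1)*(r + 2)*(r - 3)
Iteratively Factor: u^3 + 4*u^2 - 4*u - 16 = (u + 2)*(u^2 + 2*u - 8) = (u - 2)*(u + 2)*(u + 4)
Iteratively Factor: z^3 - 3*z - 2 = (z - 2)*(z^2 + 2*z + 1) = (z - 2)*(z + 1)*(z + 1)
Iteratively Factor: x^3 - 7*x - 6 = (x + 2)*(x^2 - 2*x - 3) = (x + 1)*(x + 2)*(x - 3)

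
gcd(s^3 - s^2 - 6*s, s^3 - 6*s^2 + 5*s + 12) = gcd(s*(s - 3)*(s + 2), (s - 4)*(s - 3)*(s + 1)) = s - 3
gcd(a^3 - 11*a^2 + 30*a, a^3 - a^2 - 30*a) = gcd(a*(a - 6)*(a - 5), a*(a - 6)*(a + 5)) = a^2 - 6*a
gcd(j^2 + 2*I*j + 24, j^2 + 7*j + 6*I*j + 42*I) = j + 6*I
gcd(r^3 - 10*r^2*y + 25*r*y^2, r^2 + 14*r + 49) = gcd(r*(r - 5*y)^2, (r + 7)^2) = 1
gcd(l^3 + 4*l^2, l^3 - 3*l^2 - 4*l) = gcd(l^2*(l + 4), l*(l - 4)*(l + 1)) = l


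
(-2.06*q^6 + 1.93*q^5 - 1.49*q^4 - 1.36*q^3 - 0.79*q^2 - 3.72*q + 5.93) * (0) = 0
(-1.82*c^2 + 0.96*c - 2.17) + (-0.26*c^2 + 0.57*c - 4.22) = -2.08*c^2 + 1.53*c - 6.39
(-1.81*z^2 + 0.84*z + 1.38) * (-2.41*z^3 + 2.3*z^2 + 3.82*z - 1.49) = 4.3621*z^5 - 6.1874*z^4 - 8.308*z^3 + 9.0797*z^2 + 4.02*z - 2.0562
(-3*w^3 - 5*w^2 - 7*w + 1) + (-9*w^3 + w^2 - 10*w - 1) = -12*w^3 - 4*w^2 - 17*w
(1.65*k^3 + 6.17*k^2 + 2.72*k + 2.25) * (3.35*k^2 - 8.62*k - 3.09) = 5.5275*k^5 + 6.4465*k^4 - 49.1719*k^3 - 34.9742*k^2 - 27.7998*k - 6.9525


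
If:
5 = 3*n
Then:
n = 5/3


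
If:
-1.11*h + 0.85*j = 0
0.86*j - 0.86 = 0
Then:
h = 0.77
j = 1.00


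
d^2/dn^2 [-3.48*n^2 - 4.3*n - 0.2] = -6.96000000000000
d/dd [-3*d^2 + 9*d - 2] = 9 - 6*d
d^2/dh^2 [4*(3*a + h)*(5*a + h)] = 8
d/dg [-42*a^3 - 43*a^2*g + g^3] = -43*a^2 + 3*g^2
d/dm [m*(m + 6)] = 2*m + 6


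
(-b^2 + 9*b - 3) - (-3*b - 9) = -b^2 + 12*b + 6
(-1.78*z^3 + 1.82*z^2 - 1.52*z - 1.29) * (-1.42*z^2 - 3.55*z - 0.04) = 2.5276*z^5 + 3.7346*z^4 - 4.2314*z^3 + 7.155*z^2 + 4.6403*z + 0.0516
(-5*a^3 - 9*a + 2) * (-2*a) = 10*a^4 + 18*a^2 - 4*a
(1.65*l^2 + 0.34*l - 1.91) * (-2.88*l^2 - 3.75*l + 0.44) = -4.752*l^4 - 7.1667*l^3 + 4.9518*l^2 + 7.3121*l - 0.8404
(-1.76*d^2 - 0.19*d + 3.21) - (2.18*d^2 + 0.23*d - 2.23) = -3.94*d^2 - 0.42*d + 5.44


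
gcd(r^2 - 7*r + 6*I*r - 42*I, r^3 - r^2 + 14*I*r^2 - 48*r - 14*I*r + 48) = r + 6*I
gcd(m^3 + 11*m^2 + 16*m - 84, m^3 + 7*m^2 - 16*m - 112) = m + 7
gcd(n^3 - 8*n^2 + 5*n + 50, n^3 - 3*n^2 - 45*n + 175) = n^2 - 10*n + 25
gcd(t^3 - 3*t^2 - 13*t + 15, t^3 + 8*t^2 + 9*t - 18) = t^2 + 2*t - 3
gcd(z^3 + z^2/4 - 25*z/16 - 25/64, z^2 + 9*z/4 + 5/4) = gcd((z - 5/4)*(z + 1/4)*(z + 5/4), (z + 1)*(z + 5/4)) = z + 5/4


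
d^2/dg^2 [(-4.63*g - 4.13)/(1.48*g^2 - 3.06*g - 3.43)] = ((2.96*g - 3.06)*(4.63*g + 4.13)*(5.92*g - 6.12) + (41.1144*g - 16.1108)*(-1.48*g^2 + 3.06*g + 3.43))/(-1.48*g^2 + 3.06*g + 3.43)^3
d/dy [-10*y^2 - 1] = -20*y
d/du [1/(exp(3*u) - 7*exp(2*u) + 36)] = (14 - 3*exp(u))*exp(2*u)/(exp(3*u) - 7*exp(2*u) + 36)^2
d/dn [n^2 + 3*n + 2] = 2*n + 3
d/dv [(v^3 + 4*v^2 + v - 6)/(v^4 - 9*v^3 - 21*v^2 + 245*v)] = (-v^5 - 15*v^4 - 93*v^3 - 119*v^2 + 6*v - 210)/(v^2*(v^5 - 11*v^4 - 38*v^3 + 602*v^2 + 245*v - 8575))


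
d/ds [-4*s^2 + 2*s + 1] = 2 - 8*s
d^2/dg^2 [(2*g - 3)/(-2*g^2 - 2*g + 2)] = (-(2*g - 3)*(2*g + 1)^2 + (6*g - 1)*(g^2 + g - 1))/(g^2 + g - 1)^3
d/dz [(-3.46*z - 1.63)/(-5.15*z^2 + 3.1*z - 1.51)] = (-17.819*z^2 - 16.789*z + 10.2776)/(26.5225*z^4 - 31.93*z^3 + 25.163*z^2 - 9.362*z + 2.2801)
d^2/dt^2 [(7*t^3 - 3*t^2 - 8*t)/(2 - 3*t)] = 6*(-21*t^3 + 42*t^2 - 28*t + 20)/(27*t^3 - 54*t^2 + 36*t - 8)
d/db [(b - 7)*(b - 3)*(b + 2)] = 3*b^2 - 16*b + 1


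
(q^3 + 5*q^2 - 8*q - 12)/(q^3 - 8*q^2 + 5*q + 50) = (q^3 + 5*q^2 - 8*q - 12)/(q^3 - 8*q^2 + 5*q + 50)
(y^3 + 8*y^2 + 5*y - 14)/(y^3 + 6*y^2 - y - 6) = (y^2 + 9*y + 14)/(y^2 + 7*y + 6)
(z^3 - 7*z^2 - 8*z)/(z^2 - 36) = z*(z^2 - 7*z - 8)/(z^2 - 36)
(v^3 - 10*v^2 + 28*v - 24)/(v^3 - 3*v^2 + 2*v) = (v^2 - 8*v + 12)/(v*(v - 1))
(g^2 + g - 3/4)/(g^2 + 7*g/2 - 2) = (g + 3/2)/(g + 4)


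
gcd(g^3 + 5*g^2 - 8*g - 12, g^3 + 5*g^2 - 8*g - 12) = g^3 + 5*g^2 - 8*g - 12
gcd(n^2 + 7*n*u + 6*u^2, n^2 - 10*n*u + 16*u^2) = 1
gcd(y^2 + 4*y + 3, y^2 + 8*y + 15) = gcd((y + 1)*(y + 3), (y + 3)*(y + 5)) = y + 3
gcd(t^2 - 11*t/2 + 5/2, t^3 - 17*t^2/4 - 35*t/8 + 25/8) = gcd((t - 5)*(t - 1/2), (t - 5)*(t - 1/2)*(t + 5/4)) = t^2 - 11*t/2 + 5/2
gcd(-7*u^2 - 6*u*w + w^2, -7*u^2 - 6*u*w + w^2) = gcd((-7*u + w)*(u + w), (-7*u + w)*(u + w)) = 7*u^2 + 6*u*w - w^2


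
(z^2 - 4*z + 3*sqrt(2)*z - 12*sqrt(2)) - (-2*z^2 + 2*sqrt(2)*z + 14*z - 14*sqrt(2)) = 3*z^2 - 18*z + sqrt(2)*z + 2*sqrt(2)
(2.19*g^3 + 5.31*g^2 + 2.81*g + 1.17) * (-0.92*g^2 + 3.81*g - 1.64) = -2.0148*g^5 + 3.4587*g^4 + 14.0543*g^3 + 0.921300000000002*g^2 - 0.1507*g - 1.9188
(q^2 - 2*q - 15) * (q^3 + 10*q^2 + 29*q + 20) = q^5 + 8*q^4 - 6*q^3 - 188*q^2 - 475*q - 300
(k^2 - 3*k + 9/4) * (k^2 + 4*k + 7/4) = k^4 + k^3 - 8*k^2 + 15*k/4 + 63/16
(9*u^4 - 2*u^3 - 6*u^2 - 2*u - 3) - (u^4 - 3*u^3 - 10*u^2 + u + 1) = 8*u^4 + u^3 + 4*u^2 - 3*u - 4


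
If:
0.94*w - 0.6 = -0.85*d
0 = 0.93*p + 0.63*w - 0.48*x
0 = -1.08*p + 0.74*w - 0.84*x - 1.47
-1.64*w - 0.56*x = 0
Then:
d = 0.41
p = -0.58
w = 0.26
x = -0.77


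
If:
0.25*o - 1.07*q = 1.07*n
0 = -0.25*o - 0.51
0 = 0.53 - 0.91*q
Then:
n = -1.06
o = -2.04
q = 0.58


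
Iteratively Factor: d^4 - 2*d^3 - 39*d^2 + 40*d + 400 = (d + 4)*(d^3 - 6*d^2 - 15*d + 100) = (d - 5)*(d + 4)*(d^2 - d - 20) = (d - 5)^2*(d + 4)*(d + 4)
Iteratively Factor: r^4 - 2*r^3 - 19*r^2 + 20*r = (r - 5)*(r^3 + 3*r^2 - 4*r) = r*(r - 5)*(r^2 + 3*r - 4) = r*(r - 5)*(r - 1)*(r + 4)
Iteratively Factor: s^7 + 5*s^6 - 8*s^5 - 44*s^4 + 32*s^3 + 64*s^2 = (s + 4)*(s^6 + s^5 - 12*s^4 + 4*s^3 + 16*s^2) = s*(s + 4)*(s^5 + s^4 - 12*s^3 + 4*s^2 + 16*s) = s*(s + 1)*(s + 4)*(s^4 - 12*s^2 + 16*s) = s*(s - 2)*(s + 1)*(s + 4)*(s^3 + 2*s^2 - 8*s) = s*(s - 2)*(s + 1)*(s + 4)^2*(s^2 - 2*s) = s^2*(s - 2)*(s + 1)*(s + 4)^2*(s - 2)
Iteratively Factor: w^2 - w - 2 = (w + 1)*(w - 2)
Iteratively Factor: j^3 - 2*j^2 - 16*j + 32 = (j + 4)*(j^2 - 6*j + 8) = (j - 4)*(j + 4)*(j - 2)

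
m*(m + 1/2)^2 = m^3 + m^2 + m/4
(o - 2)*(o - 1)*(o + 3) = o^3 - 7*o + 6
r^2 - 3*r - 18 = (r - 6)*(r + 3)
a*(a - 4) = a^2 - 4*a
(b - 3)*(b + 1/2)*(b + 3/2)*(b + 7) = b^4 + 6*b^3 - 49*b^2/4 - 39*b - 63/4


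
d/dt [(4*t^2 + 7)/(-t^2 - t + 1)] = (-4*t^2 + 22*t + 7)/(t^4 + 2*t^3 - t^2 - 2*t + 1)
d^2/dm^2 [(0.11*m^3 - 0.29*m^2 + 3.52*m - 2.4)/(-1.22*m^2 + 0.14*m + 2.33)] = (4.44089209850063e-16*m^5 - 11.008956*m^3 + 26.163792*m^2 - 66.078306*m + 19.18377)/(1.815848*m^6 - 0.625128*m^5 - 10.33218*m^4 + 2.38504*m^3 + 19.73277*m^2 - 2.280138*m - 12.649337)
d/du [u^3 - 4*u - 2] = 3*u^2 - 4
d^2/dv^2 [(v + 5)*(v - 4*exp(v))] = -4*v*exp(v) - 28*exp(v) + 2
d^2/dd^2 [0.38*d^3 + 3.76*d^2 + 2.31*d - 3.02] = 2.28*d + 7.52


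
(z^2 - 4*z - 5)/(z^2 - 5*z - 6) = (z - 5)/(z - 6)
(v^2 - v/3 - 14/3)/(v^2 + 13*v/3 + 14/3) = (3*v - 7)/(3*v + 7)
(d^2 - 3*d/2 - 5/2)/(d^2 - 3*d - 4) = (d - 5/2)/(d - 4)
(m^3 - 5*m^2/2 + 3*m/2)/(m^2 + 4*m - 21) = m*(2*m^2 - 5*m + 3)/(2*(m^2 + 4*m - 21))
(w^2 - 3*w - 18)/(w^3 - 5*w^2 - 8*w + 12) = (w + 3)/(w^2 + w - 2)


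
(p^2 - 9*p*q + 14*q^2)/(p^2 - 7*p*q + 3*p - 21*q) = (p - 2*q)/(p + 3)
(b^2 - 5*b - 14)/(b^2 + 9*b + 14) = (b - 7)/(b + 7)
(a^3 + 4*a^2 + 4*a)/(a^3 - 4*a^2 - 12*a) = (a + 2)/(a - 6)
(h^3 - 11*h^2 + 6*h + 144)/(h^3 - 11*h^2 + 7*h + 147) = (h^2 - 14*h + 48)/(h^2 - 14*h + 49)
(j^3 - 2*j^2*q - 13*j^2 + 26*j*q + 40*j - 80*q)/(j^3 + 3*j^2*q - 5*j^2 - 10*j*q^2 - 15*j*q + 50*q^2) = (j - 8)/(j + 5*q)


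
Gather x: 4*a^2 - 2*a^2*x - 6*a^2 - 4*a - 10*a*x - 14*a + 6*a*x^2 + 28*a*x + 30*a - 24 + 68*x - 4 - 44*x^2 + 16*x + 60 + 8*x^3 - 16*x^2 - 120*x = -2*a^2 + 12*a + 8*x^3 + x^2*(6*a - 60) + x*(-2*a^2 + 18*a - 36) + 32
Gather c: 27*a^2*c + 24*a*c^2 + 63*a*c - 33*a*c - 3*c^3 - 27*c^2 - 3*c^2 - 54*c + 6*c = -3*c^3 + c^2*(24*a - 30) + c*(27*a^2 + 30*a - 48)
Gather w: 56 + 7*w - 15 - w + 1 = 6*w + 42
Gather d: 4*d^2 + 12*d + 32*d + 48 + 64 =4*d^2 + 44*d + 112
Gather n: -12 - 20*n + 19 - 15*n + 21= 28 - 35*n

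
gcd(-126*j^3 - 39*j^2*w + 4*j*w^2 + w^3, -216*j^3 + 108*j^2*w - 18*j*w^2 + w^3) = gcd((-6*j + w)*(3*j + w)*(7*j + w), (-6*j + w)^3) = -6*j + w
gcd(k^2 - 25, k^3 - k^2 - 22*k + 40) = k + 5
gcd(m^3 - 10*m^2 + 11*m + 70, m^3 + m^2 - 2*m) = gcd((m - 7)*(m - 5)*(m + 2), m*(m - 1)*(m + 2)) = m + 2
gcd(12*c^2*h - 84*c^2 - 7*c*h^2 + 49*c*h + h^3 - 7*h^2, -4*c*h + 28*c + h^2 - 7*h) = 4*c*h - 28*c - h^2 + 7*h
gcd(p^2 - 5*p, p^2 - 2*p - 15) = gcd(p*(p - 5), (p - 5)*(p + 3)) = p - 5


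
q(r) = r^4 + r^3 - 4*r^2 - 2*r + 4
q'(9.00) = 3085.00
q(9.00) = 6952.00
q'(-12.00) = -6386.00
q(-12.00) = 18460.00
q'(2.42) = 52.90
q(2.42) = 24.20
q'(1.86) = 19.24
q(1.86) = 4.85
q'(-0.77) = 4.11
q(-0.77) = 3.06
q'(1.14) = -1.30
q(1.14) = -0.31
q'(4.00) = 270.00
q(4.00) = 252.00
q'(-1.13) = 5.10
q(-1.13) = 1.34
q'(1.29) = 1.26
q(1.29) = -0.32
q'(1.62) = 9.92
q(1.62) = 1.40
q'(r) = 4*r^3 + 3*r^2 - 8*r - 2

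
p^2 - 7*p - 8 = (p - 8)*(p + 1)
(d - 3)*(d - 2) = d^2 - 5*d + 6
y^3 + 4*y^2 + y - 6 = (y - 1)*(y + 2)*(y + 3)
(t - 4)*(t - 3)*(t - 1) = t^3 - 8*t^2 + 19*t - 12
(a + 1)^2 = a^2 + 2*a + 1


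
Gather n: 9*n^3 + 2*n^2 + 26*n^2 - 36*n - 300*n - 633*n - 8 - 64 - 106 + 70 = 9*n^3 + 28*n^2 - 969*n - 108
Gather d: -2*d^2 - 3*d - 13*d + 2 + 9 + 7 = -2*d^2 - 16*d + 18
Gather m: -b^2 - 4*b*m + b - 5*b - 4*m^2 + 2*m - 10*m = -b^2 - 4*b - 4*m^2 + m*(-4*b - 8)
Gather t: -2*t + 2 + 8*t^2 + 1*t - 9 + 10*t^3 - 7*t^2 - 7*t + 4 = 10*t^3 + t^2 - 8*t - 3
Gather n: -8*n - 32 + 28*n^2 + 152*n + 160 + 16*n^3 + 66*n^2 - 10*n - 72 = 16*n^3 + 94*n^2 + 134*n + 56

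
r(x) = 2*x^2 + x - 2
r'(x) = 4*x + 1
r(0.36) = -1.38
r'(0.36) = 2.44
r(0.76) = -0.08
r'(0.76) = 4.04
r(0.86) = 0.34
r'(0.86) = 4.44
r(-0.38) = -2.09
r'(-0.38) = -0.52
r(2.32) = 11.08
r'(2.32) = 10.28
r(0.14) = -1.82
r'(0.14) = 1.56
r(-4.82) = 39.64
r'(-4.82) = -18.28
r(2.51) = 13.11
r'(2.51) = 11.04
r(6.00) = 76.00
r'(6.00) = 25.00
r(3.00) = 19.00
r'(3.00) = 13.00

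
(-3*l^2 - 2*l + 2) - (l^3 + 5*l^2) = -l^3 - 8*l^2 - 2*l + 2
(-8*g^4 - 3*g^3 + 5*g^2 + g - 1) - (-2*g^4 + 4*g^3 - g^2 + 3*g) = -6*g^4 - 7*g^3 + 6*g^2 - 2*g - 1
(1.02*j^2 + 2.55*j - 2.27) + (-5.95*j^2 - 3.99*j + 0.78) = -4.93*j^2 - 1.44*j - 1.49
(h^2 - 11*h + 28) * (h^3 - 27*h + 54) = h^5 - 11*h^4 + h^3 + 351*h^2 - 1350*h + 1512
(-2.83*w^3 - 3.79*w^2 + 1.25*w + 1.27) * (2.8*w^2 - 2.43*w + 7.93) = -7.924*w^5 - 3.7351*w^4 - 9.7322*w^3 - 29.5362*w^2 + 6.8264*w + 10.0711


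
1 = 1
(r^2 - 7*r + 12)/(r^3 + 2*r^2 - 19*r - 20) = (r - 3)/(r^2 + 6*r + 5)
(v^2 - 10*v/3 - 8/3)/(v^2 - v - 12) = (v + 2/3)/(v + 3)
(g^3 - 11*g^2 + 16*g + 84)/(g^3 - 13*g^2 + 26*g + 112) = (g - 6)/(g - 8)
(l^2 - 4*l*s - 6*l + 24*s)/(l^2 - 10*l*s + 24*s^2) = (6 - l)/(-l + 6*s)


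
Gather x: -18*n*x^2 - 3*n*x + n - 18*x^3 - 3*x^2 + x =n - 18*x^3 + x^2*(-18*n - 3) + x*(1 - 3*n)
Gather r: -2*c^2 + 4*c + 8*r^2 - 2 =-2*c^2 + 4*c + 8*r^2 - 2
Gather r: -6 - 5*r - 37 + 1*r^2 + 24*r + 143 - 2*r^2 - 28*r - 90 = -r^2 - 9*r + 10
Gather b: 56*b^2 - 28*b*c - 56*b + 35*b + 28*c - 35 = 56*b^2 + b*(-28*c - 21) + 28*c - 35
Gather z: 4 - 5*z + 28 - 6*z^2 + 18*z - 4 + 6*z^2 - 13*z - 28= 0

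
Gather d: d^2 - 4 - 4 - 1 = d^2 - 9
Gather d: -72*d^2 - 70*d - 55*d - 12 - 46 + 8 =-72*d^2 - 125*d - 50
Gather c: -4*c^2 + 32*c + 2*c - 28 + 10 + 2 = -4*c^2 + 34*c - 16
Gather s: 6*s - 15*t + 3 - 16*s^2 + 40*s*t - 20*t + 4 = -16*s^2 + s*(40*t + 6) - 35*t + 7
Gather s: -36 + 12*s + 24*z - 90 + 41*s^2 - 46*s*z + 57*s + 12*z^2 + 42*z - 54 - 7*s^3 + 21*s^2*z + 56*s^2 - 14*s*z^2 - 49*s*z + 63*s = -7*s^3 + s^2*(21*z + 97) + s*(-14*z^2 - 95*z + 132) + 12*z^2 + 66*z - 180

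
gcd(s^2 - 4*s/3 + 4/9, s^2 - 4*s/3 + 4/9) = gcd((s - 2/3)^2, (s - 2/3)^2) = s^2 - 4*s/3 + 4/9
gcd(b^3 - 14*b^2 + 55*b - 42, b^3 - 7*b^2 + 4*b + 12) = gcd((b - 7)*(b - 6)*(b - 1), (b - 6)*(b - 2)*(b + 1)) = b - 6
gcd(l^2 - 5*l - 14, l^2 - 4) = l + 2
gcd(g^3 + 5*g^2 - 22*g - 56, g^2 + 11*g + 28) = g + 7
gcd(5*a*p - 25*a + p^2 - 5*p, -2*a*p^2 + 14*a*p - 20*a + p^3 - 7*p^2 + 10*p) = p - 5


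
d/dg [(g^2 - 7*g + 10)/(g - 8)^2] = 9*(4 - g)/(g^3 - 24*g^2 + 192*g - 512)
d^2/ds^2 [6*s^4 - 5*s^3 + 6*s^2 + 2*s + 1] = 72*s^2 - 30*s + 12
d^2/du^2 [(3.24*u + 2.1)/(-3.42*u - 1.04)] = -26.076816/(3.42*u + 1.04)^3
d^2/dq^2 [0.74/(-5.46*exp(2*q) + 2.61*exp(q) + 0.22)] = (0.74*(10.92*exp(q) - 2.61)*(21.84*exp(q) - 5.22)*exp(q) + (16.1616*exp(q) - 1.9314)*(-5.46*exp(2*q) + 2.61*exp(q) + 0.22))*exp(q)/(-5.46*exp(2*q) + 2.61*exp(q) + 0.22)^3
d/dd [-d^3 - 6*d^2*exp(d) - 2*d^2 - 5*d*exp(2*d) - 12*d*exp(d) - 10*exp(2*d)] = -6*d^2*exp(d) - 3*d^2 - 10*d*exp(2*d) - 24*d*exp(d) - 4*d - 25*exp(2*d) - 12*exp(d)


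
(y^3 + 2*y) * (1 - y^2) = -y^5 - y^3 + 2*y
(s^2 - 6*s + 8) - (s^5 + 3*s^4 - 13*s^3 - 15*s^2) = -s^5 - 3*s^4 + 13*s^3 + 16*s^2 - 6*s + 8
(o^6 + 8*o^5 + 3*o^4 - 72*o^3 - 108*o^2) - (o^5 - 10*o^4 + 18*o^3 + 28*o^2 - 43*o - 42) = o^6 + 7*o^5 + 13*o^4 - 90*o^3 - 136*o^2 + 43*o + 42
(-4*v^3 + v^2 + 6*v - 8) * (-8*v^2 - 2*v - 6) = 32*v^5 - 26*v^3 + 46*v^2 - 20*v + 48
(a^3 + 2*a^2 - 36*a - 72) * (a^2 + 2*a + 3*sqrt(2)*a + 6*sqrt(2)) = a^5 + 4*a^4 + 3*sqrt(2)*a^4 - 32*a^3 + 12*sqrt(2)*a^3 - 144*a^2 - 96*sqrt(2)*a^2 - 432*sqrt(2)*a - 144*a - 432*sqrt(2)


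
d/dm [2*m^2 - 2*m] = 4*m - 2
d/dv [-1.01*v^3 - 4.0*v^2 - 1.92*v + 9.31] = -3.03*v^2 - 8.0*v - 1.92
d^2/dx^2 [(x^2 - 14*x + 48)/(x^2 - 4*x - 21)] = 2*(-10*x^3 + 207*x^2 - 1458*x + 3393)/(x^6 - 12*x^5 - 15*x^4 + 440*x^3 + 315*x^2 - 5292*x - 9261)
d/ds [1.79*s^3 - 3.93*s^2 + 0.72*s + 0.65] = 5.37*s^2 - 7.86*s + 0.72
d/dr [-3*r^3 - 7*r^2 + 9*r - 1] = -9*r^2 - 14*r + 9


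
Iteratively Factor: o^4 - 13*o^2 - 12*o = (o - 4)*(o^3 + 4*o^2 + 3*o) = o*(o - 4)*(o^2 + 4*o + 3) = o*(o - 4)*(o + 3)*(o + 1)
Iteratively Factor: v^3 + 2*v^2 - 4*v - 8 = (v + 2)*(v^2 - 4) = (v + 2)^2*(v - 2)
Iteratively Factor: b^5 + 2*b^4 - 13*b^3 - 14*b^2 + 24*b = (b)*(b^4 + 2*b^3 - 13*b^2 - 14*b + 24) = b*(b + 4)*(b^3 - 2*b^2 - 5*b + 6) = b*(b - 1)*(b + 4)*(b^2 - b - 6) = b*(b - 3)*(b - 1)*(b + 4)*(b + 2)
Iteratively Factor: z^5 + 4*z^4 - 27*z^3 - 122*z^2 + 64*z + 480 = (z - 5)*(z^4 + 9*z^3 + 18*z^2 - 32*z - 96) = (z - 5)*(z + 4)*(z^3 + 5*z^2 - 2*z - 24) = (z - 5)*(z + 4)^2*(z^2 + z - 6) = (z - 5)*(z - 2)*(z + 4)^2*(z + 3)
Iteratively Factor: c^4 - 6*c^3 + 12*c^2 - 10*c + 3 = (c - 1)*(c^3 - 5*c^2 + 7*c - 3) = (c - 1)^2*(c^2 - 4*c + 3) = (c - 1)^3*(c - 3)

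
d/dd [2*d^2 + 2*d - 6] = 4*d + 2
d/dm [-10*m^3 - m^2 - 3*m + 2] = -30*m^2 - 2*m - 3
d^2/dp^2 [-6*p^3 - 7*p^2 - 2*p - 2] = -36*p - 14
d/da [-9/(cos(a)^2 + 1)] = -36*sin(2*a)/(cos(2*a) + 3)^2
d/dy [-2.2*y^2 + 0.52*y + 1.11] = 0.52 - 4.4*y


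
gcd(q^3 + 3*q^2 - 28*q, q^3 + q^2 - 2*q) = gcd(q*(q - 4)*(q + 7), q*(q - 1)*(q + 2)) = q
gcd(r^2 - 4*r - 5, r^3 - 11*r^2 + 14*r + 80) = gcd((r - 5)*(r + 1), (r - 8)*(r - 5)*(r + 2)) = r - 5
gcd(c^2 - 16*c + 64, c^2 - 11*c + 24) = c - 8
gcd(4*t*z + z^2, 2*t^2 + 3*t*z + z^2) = 1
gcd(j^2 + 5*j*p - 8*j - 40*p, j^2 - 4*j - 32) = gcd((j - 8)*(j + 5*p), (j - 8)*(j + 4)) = j - 8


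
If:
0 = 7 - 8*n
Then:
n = 7/8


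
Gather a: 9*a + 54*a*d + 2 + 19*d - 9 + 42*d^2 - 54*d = a*(54*d + 9) + 42*d^2 - 35*d - 7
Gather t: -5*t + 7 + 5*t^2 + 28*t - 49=5*t^2 + 23*t - 42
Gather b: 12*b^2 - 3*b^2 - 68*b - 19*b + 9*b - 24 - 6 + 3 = 9*b^2 - 78*b - 27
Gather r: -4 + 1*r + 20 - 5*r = 16 - 4*r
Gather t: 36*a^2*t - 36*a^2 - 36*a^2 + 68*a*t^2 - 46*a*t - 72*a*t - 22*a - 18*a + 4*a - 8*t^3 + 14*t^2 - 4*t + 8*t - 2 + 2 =-72*a^2 - 36*a - 8*t^3 + t^2*(68*a + 14) + t*(36*a^2 - 118*a + 4)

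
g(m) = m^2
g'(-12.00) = -24.00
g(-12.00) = 144.00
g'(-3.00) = -6.00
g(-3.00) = 9.00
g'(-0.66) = -1.32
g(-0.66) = 0.44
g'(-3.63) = -7.26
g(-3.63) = 13.18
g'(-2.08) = -4.16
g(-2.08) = 4.33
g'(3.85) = 7.70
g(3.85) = 14.82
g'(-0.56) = -1.12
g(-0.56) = 0.31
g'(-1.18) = -2.36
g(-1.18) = 1.39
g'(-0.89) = -1.78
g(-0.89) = 0.79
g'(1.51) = 3.02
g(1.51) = 2.28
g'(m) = 2*m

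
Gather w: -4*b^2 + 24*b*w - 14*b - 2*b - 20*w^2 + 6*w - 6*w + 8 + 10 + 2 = -4*b^2 + 24*b*w - 16*b - 20*w^2 + 20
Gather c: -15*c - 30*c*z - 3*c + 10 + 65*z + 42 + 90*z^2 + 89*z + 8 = c*(-30*z - 18) + 90*z^2 + 154*z + 60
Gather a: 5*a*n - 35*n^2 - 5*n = 5*a*n - 35*n^2 - 5*n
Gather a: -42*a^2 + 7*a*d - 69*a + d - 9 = -42*a^2 + a*(7*d - 69) + d - 9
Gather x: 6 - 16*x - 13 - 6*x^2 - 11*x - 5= -6*x^2 - 27*x - 12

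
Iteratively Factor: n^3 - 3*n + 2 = (n + 2)*(n^2 - 2*n + 1) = (n - 1)*(n + 2)*(n - 1)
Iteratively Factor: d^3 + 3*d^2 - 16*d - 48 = (d + 3)*(d^2 - 16) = (d + 3)*(d + 4)*(d - 4)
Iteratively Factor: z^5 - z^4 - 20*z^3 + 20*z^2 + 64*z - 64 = (z - 4)*(z^4 + 3*z^3 - 8*z^2 - 12*z + 16) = (z - 4)*(z - 2)*(z^3 + 5*z^2 + 2*z - 8) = (z - 4)*(z - 2)*(z - 1)*(z^2 + 6*z + 8) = (z - 4)*(z - 2)*(z - 1)*(z + 2)*(z + 4)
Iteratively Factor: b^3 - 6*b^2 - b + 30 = (b + 2)*(b^2 - 8*b + 15) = (b - 3)*(b + 2)*(b - 5)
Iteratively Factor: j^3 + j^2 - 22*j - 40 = (j - 5)*(j^2 + 6*j + 8) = (j - 5)*(j + 2)*(j + 4)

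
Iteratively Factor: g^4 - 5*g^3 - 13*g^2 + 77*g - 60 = (g - 3)*(g^3 - 2*g^2 - 19*g + 20) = (g - 3)*(g - 1)*(g^2 - g - 20) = (g - 3)*(g - 1)*(g + 4)*(g - 5)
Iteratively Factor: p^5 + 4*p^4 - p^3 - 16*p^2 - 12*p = (p + 1)*(p^4 + 3*p^3 - 4*p^2 - 12*p) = (p - 2)*(p + 1)*(p^3 + 5*p^2 + 6*p) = (p - 2)*(p + 1)*(p + 3)*(p^2 + 2*p) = p*(p - 2)*(p + 1)*(p + 3)*(p + 2)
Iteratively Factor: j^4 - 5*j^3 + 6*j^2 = (j - 2)*(j^3 - 3*j^2) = j*(j - 2)*(j^2 - 3*j) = j*(j - 3)*(j - 2)*(j)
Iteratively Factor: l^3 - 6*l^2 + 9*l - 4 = (l - 1)*(l^2 - 5*l + 4) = (l - 4)*(l - 1)*(l - 1)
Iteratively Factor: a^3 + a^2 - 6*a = (a - 2)*(a^2 + 3*a) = (a - 2)*(a + 3)*(a)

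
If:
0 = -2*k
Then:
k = 0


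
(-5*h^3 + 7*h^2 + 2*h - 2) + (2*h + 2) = -5*h^3 + 7*h^2 + 4*h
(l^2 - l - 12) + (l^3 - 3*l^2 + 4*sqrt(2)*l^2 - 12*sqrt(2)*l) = l^3 - 2*l^2 + 4*sqrt(2)*l^2 - 12*sqrt(2)*l - l - 12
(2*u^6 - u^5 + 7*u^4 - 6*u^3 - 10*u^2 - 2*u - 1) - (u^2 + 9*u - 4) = 2*u^6 - u^5 + 7*u^4 - 6*u^3 - 11*u^2 - 11*u + 3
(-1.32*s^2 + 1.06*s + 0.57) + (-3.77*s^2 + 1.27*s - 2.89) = -5.09*s^2 + 2.33*s - 2.32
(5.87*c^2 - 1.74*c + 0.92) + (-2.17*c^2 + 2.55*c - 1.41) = 3.7*c^2 + 0.81*c - 0.49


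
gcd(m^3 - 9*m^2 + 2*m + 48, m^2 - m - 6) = m^2 - m - 6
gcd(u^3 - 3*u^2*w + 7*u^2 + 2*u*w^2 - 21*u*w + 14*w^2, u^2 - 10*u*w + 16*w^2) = u - 2*w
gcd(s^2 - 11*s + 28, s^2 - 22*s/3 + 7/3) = s - 7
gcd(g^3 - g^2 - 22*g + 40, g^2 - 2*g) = g - 2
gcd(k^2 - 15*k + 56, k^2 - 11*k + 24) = k - 8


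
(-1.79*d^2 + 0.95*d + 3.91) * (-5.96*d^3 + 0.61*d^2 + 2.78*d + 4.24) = 10.6684*d^5 - 6.7539*d^4 - 27.7003*d^3 - 2.5635*d^2 + 14.8978*d + 16.5784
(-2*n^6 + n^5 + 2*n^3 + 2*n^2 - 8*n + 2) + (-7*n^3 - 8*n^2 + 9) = -2*n^6 + n^5 - 5*n^3 - 6*n^2 - 8*n + 11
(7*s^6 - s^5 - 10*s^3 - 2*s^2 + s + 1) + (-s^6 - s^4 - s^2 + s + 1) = 6*s^6 - s^5 - s^4 - 10*s^3 - 3*s^2 + 2*s + 2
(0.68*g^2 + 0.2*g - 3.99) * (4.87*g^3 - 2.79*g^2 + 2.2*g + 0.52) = 3.3116*g^5 - 0.9232*g^4 - 18.4933*g^3 + 11.9257*g^2 - 8.674*g - 2.0748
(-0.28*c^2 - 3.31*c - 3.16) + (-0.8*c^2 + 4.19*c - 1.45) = -1.08*c^2 + 0.88*c - 4.61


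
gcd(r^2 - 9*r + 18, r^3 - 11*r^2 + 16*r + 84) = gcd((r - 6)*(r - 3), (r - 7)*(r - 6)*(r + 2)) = r - 6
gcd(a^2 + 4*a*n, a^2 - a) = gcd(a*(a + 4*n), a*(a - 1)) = a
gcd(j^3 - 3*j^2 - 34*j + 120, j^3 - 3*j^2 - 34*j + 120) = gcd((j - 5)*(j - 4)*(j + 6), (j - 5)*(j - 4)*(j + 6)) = j^3 - 3*j^2 - 34*j + 120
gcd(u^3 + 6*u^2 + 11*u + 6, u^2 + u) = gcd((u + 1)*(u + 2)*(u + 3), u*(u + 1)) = u + 1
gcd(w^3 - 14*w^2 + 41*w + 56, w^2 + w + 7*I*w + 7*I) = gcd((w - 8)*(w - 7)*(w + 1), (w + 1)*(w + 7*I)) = w + 1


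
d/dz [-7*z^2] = -14*z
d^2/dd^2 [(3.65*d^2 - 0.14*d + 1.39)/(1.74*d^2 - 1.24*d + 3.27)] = (14.902752*d^3 - 99.356436*d^2 - 13.214952*d + 65.37971)/(5.268024*d^6 - 11.262672*d^5 + 37.727028*d^4 - 44.238736*d^3 + 70.900794*d^2 - 39.777588*d + 34.965783)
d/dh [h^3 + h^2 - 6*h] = 3*h^2 + 2*h - 6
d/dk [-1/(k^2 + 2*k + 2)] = 2*(k + 1)/(k^2 + 2*k + 2)^2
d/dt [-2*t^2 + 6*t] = 6 - 4*t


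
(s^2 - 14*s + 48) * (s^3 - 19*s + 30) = s^5 - 14*s^4 + 29*s^3 + 296*s^2 - 1332*s + 1440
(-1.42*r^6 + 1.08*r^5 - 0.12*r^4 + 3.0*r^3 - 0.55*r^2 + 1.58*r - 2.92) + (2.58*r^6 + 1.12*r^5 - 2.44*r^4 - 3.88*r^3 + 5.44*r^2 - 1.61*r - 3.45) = 1.16*r^6 + 2.2*r^5 - 2.56*r^4 - 0.88*r^3 + 4.89*r^2 - 0.03*r - 6.37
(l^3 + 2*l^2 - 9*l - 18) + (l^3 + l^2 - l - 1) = 2*l^3 + 3*l^2 - 10*l - 19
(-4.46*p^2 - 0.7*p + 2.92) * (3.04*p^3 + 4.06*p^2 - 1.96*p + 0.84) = -13.5584*p^5 - 20.2356*p^4 + 14.7764*p^3 + 9.4808*p^2 - 6.3112*p + 2.4528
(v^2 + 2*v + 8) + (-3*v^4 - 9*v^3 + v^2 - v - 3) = -3*v^4 - 9*v^3 + 2*v^2 + v + 5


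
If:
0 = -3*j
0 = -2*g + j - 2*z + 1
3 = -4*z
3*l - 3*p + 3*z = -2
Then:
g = 5/4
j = 0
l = p + 1/12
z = -3/4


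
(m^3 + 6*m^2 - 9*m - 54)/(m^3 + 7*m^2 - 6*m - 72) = (m + 3)/(m + 4)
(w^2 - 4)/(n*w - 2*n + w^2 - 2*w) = (w + 2)/(n + w)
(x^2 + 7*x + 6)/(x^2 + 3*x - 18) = (x + 1)/(x - 3)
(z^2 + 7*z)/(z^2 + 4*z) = (z + 7)/(z + 4)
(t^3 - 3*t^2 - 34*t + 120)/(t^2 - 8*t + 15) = (t^2 + 2*t - 24)/(t - 3)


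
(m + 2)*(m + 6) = m^2 + 8*m + 12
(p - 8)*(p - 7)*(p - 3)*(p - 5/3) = p^4 - 59*p^3/3 + 131*p^2 - 1009*p/3 + 280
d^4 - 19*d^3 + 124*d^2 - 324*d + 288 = (d - 8)*(d - 6)*(d - 3)*(d - 2)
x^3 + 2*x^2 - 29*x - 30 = (x - 5)*(x + 1)*(x + 6)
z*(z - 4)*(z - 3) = z^3 - 7*z^2 + 12*z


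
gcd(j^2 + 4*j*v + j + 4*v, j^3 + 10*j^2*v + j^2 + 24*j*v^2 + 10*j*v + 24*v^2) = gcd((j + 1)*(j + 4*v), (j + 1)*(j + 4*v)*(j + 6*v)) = j^2 + 4*j*v + j + 4*v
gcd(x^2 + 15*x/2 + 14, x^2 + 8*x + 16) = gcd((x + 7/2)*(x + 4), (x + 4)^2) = x + 4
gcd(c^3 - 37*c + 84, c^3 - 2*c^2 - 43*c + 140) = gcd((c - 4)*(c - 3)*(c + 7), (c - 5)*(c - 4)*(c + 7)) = c^2 + 3*c - 28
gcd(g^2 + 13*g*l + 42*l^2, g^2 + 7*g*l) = g + 7*l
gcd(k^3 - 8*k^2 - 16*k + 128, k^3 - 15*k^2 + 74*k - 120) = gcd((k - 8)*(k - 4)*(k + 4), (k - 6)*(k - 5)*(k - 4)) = k - 4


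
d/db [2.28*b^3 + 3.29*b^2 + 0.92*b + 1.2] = 6.84*b^2 + 6.58*b + 0.92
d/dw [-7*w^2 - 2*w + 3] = -14*w - 2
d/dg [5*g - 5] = 5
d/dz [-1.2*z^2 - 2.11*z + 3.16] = -2.4*z - 2.11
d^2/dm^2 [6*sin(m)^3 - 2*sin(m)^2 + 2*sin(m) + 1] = -54*sin(m)^3 + 8*sin(m)^2 + 34*sin(m) - 4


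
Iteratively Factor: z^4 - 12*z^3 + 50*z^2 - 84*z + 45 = (z - 1)*(z^3 - 11*z^2 + 39*z - 45) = (z - 3)*(z - 1)*(z^2 - 8*z + 15) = (z - 3)^2*(z - 1)*(z - 5)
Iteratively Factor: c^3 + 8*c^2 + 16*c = (c + 4)*(c^2 + 4*c) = c*(c + 4)*(c + 4)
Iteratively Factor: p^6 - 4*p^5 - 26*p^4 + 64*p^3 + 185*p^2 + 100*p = (p + 4)*(p^5 - 8*p^4 + 6*p^3 + 40*p^2 + 25*p) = p*(p + 4)*(p^4 - 8*p^3 + 6*p^2 + 40*p + 25) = p*(p + 1)*(p + 4)*(p^3 - 9*p^2 + 15*p + 25) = p*(p - 5)*(p + 1)*(p + 4)*(p^2 - 4*p - 5) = p*(p - 5)^2*(p + 1)*(p + 4)*(p + 1)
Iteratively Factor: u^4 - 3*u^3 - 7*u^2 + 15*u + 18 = (u - 3)*(u^3 - 7*u - 6) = (u - 3)*(u + 2)*(u^2 - 2*u - 3) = (u - 3)^2*(u + 2)*(u + 1)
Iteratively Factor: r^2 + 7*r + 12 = (r + 3)*(r + 4)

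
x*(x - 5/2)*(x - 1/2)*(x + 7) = x^4 + 4*x^3 - 79*x^2/4 + 35*x/4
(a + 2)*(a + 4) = a^2 + 6*a + 8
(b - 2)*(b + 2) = b^2 - 4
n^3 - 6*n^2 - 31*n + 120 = (n - 8)*(n - 3)*(n + 5)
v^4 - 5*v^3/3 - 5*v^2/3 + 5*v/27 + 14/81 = (v - 7/3)*(v - 1/3)*(v + 1/3)*(v + 2/3)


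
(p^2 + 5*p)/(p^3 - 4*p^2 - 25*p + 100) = p/(p^2 - 9*p + 20)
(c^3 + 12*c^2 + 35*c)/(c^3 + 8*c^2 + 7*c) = (c + 5)/(c + 1)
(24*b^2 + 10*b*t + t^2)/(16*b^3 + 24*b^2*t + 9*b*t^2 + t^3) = (6*b + t)/(4*b^2 + 5*b*t + t^2)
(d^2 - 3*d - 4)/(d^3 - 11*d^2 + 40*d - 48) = (d + 1)/(d^2 - 7*d + 12)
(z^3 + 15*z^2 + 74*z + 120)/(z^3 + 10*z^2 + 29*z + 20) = (z + 6)/(z + 1)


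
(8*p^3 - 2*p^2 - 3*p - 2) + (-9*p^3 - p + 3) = -p^3 - 2*p^2 - 4*p + 1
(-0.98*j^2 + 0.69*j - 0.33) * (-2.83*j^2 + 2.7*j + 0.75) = 2.7734*j^4 - 4.5987*j^3 + 2.0619*j^2 - 0.3735*j - 0.2475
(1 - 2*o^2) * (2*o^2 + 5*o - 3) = -4*o^4 - 10*o^3 + 8*o^2 + 5*o - 3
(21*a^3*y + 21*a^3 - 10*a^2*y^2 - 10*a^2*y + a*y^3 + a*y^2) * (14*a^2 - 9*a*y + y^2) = 294*a^5*y + 294*a^5 - 329*a^4*y^2 - 329*a^4*y + 125*a^3*y^3 + 125*a^3*y^2 - 19*a^2*y^4 - 19*a^2*y^3 + a*y^5 + a*y^4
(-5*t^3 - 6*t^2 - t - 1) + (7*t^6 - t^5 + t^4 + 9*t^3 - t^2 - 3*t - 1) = 7*t^6 - t^5 + t^4 + 4*t^3 - 7*t^2 - 4*t - 2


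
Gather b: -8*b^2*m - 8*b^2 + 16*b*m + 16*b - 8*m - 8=b^2*(-8*m - 8) + b*(16*m + 16) - 8*m - 8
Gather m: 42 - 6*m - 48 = -6*m - 6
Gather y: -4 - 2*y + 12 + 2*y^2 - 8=2*y^2 - 2*y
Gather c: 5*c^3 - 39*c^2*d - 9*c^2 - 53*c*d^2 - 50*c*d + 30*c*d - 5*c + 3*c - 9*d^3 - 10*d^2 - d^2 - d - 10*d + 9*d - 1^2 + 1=5*c^3 + c^2*(-39*d - 9) + c*(-53*d^2 - 20*d - 2) - 9*d^3 - 11*d^2 - 2*d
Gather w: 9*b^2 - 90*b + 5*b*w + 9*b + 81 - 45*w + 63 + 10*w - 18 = 9*b^2 - 81*b + w*(5*b - 35) + 126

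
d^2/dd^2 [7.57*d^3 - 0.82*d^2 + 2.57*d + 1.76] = 45.42*d - 1.64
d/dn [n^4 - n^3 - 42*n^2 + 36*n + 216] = 4*n^3 - 3*n^2 - 84*n + 36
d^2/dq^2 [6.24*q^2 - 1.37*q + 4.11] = 12.4800000000000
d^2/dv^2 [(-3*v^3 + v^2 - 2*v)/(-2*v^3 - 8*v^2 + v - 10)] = 2*(-52*v^6 + 42*v^5 - 270*v^4 + 27*v^3 - 90*v^2 + 420*v - 80)/(8*v^9 + 96*v^8 + 372*v^7 + 536*v^6 + 774*v^5 + 1824*v^4 + 119*v^3 + 2430*v^2 - 300*v + 1000)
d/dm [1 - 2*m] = -2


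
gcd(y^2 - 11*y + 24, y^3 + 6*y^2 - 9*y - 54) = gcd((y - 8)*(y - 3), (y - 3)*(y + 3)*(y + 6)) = y - 3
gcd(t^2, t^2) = t^2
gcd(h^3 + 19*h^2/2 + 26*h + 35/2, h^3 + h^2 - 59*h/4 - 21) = h + 7/2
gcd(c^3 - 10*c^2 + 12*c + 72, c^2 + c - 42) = c - 6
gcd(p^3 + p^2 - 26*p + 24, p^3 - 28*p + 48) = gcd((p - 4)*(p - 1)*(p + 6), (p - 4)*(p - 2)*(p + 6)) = p^2 + 2*p - 24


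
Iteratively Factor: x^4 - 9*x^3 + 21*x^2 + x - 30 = (x - 5)*(x^3 - 4*x^2 + x + 6) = (x - 5)*(x - 3)*(x^2 - x - 2) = (x - 5)*(x - 3)*(x + 1)*(x - 2)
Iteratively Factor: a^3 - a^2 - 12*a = (a + 3)*(a^2 - 4*a) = (a - 4)*(a + 3)*(a)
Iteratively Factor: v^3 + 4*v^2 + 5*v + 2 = (v + 2)*(v^2 + 2*v + 1) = (v + 1)*(v + 2)*(v + 1)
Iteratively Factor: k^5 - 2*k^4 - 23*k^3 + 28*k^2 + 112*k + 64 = (k + 4)*(k^4 - 6*k^3 + k^2 + 24*k + 16) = (k - 4)*(k + 4)*(k^3 - 2*k^2 - 7*k - 4) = (k - 4)^2*(k + 4)*(k^2 + 2*k + 1) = (k - 4)^2*(k + 1)*(k + 4)*(k + 1)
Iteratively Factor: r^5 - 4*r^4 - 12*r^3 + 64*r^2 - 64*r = (r)*(r^4 - 4*r^3 - 12*r^2 + 64*r - 64) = r*(r - 4)*(r^3 - 12*r + 16) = r*(r - 4)*(r - 2)*(r^2 + 2*r - 8) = r*(r - 4)*(r - 2)*(r + 4)*(r - 2)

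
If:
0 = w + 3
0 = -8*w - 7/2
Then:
No Solution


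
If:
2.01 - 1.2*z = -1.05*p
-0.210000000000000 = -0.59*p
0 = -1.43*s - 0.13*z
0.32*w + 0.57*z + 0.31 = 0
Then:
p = 0.36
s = -0.18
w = -4.51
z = 1.99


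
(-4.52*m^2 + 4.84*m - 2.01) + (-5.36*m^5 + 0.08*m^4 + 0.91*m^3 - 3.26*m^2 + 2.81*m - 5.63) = -5.36*m^5 + 0.08*m^4 + 0.91*m^3 - 7.78*m^2 + 7.65*m - 7.64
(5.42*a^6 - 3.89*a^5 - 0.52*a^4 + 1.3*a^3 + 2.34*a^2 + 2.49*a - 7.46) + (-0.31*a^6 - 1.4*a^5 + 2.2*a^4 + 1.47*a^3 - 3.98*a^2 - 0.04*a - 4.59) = 5.11*a^6 - 5.29*a^5 + 1.68*a^4 + 2.77*a^3 - 1.64*a^2 + 2.45*a - 12.05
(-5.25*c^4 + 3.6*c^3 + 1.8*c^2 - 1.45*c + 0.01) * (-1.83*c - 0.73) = 9.6075*c^5 - 2.7555*c^4 - 5.922*c^3 + 1.3395*c^2 + 1.0402*c - 0.0073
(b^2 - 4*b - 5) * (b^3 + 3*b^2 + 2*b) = b^5 - b^4 - 15*b^3 - 23*b^2 - 10*b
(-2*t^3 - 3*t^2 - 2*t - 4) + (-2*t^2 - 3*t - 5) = -2*t^3 - 5*t^2 - 5*t - 9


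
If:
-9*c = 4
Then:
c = -4/9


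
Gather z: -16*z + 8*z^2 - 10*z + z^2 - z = 9*z^2 - 27*z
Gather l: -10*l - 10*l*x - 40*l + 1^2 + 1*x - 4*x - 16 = l*(-10*x - 50) - 3*x - 15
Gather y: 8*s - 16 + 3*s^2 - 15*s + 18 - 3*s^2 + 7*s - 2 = 0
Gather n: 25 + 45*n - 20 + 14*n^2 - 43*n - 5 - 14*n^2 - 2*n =0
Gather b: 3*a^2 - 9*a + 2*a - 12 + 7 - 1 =3*a^2 - 7*a - 6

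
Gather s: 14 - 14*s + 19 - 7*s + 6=39 - 21*s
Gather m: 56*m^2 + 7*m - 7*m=56*m^2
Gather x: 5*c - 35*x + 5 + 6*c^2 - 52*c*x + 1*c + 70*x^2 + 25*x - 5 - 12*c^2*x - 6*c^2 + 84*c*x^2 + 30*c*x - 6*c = x^2*(84*c + 70) + x*(-12*c^2 - 22*c - 10)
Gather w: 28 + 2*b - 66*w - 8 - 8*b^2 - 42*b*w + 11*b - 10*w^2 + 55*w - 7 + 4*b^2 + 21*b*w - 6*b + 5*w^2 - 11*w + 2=-4*b^2 + 7*b - 5*w^2 + w*(-21*b - 22) + 15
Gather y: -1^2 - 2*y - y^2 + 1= -y^2 - 2*y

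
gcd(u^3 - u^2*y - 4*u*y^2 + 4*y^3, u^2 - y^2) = -u + y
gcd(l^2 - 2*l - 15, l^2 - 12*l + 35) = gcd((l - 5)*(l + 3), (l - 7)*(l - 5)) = l - 5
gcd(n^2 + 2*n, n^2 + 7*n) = n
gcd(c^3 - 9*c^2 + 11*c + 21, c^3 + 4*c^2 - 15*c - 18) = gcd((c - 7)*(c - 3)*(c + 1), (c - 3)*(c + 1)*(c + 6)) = c^2 - 2*c - 3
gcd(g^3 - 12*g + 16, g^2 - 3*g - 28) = g + 4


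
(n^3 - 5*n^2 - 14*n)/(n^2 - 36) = n*(n^2 - 5*n - 14)/(n^2 - 36)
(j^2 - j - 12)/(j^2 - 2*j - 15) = (j - 4)/(j - 5)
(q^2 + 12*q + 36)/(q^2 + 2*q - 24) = (q + 6)/(q - 4)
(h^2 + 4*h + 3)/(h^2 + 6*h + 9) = (h + 1)/(h + 3)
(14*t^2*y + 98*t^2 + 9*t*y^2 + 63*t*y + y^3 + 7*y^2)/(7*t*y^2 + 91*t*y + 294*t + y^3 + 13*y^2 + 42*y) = (2*t + y)/(y + 6)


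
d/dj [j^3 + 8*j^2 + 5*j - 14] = 3*j^2 + 16*j + 5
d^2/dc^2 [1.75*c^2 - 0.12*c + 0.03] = 3.50000000000000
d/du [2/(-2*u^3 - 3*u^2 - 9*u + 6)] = 6*(2*u^2 + 2*u + 3)/(2*u^3 + 3*u^2 + 9*u - 6)^2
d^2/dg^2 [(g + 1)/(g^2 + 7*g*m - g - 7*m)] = 2*((g + 1)*(2*g + 7*m - 1)^2 - (3*g + 7*m)*(g^2 + 7*g*m - g - 7*m))/(g^2 + 7*g*m - g - 7*m)^3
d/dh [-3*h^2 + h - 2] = 1 - 6*h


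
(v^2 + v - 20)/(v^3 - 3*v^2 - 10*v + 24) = (v + 5)/(v^2 + v - 6)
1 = 1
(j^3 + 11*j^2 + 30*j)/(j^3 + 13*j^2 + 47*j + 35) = j*(j + 6)/(j^2 + 8*j + 7)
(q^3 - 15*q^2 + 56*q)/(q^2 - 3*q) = (q^2 - 15*q + 56)/(q - 3)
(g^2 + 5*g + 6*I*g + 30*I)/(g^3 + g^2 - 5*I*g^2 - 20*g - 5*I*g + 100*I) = (g + 6*I)/(g^2 - g*(4 + 5*I) + 20*I)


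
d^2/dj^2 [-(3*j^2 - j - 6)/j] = 12/j^3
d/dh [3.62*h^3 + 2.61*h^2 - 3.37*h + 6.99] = 10.86*h^2 + 5.22*h - 3.37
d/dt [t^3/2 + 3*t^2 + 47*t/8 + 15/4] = 3*t^2/2 + 6*t + 47/8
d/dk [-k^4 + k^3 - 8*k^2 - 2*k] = -4*k^3 + 3*k^2 - 16*k - 2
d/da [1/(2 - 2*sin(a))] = cos(a)/(2*(sin(a) - 1)^2)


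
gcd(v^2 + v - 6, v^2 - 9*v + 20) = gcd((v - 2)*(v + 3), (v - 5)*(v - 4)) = 1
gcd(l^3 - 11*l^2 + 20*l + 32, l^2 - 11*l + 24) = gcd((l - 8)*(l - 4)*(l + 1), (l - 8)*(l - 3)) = l - 8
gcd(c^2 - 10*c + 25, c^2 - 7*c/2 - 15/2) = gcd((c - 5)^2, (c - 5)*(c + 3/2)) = c - 5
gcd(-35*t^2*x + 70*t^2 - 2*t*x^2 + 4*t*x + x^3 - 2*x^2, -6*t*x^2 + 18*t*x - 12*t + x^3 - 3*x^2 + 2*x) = x - 2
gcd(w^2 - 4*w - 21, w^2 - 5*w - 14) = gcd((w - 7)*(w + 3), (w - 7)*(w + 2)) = w - 7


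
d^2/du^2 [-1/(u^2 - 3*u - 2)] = 2*(-u^2 + 3*u + (2*u - 3)^2 + 2)/(-u^2 + 3*u + 2)^3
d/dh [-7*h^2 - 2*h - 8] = -14*h - 2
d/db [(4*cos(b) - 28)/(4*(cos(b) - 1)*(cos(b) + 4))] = (cos(b)^2 - 14*cos(b) - 17)*sin(b)/((cos(b) - 1)^2*(cos(b) + 4)^2)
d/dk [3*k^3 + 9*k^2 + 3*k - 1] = 9*k^2 + 18*k + 3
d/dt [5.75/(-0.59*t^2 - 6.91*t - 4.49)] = (6.785*t + 39.7325)/(0.59*t^2 + 6.91*t + 4.49)^2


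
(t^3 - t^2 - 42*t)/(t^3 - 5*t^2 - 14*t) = (t + 6)/(t + 2)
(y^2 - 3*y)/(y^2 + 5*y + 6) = y*(y - 3)/(y^2 + 5*y + 6)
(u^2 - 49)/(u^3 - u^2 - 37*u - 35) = (u + 7)/(u^2 + 6*u + 5)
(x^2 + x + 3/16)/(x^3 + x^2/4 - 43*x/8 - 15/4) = (4*x + 1)/(2*(2*x^2 - x - 10))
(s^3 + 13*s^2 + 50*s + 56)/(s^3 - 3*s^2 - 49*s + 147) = (s^2 + 6*s + 8)/(s^2 - 10*s + 21)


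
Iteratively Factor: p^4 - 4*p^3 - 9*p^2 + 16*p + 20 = (p - 2)*(p^3 - 2*p^2 - 13*p - 10) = (p - 5)*(p - 2)*(p^2 + 3*p + 2) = (p - 5)*(p - 2)*(p + 1)*(p + 2)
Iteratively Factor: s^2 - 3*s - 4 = (s + 1)*(s - 4)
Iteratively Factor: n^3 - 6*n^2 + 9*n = (n)*(n^2 - 6*n + 9) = n*(n - 3)*(n - 3)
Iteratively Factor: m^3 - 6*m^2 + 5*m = (m - 1)*(m^2 - 5*m) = m*(m - 1)*(m - 5)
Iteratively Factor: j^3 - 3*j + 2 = (j - 1)*(j^2 + j - 2) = (j - 1)*(j + 2)*(j - 1)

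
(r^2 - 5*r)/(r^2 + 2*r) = (r - 5)/(r + 2)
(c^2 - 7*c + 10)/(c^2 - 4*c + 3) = (c^2 - 7*c + 10)/(c^2 - 4*c + 3)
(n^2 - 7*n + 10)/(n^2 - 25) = (n - 2)/(n + 5)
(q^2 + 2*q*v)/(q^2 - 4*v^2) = q/(q - 2*v)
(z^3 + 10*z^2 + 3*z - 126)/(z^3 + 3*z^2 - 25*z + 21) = (z + 6)/(z - 1)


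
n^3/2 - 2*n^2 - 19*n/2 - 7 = (n/2 + 1/2)*(n - 7)*(n + 2)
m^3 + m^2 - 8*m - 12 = (m - 3)*(m + 2)^2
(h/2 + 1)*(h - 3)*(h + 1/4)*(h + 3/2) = h^4/2 + 3*h^3/8 - 59*h^2/16 - 87*h/16 - 9/8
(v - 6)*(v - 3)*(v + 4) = v^3 - 5*v^2 - 18*v + 72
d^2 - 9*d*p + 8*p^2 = (d - 8*p)*(d - p)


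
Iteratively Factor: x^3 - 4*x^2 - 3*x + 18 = (x - 3)*(x^2 - x - 6) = (x - 3)^2*(x + 2)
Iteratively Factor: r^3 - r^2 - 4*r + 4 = (r - 2)*(r^2 + r - 2) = (r - 2)*(r + 2)*(r - 1)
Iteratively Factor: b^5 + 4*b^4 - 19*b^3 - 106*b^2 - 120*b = (b + 2)*(b^4 + 2*b^3 - 23*b^2 - 60*b) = (b - 5)*(b + 2)*(b^3 + 7*b^2 + 12*b) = (b - 5)*(b + 2)*(b + 3)*(b^2 + 4*b) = (b - 5)*(b + 2)*(b + 3)*(b + 4)*(b)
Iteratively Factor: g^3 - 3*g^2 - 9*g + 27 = (g - 3)*(g^2 - 9) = (g - 3)*(g + 3)*(g - 3)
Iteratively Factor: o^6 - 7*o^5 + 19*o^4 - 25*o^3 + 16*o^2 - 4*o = (o - 1)*(o^5 - 6*o^4 + 13*o^3 - 12*o^2 + 4*o) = (o - 1)^2*(o^4 - 5*o^3 + 8*o^2 - 4*o) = (o - 2)*(o - 1)^2*(o^3 - 3*o^2 + 2*o) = o*(o - 2)*(o - 1)^2*(o^2 - 3*o + 2) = o*(o - 2)^2*(o - 1)^2*(o - 1)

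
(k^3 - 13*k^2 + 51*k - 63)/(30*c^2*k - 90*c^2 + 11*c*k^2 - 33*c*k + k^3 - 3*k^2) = (k^2 - 10*k + 21)/(30*c^2 + 11*c*k + k^2)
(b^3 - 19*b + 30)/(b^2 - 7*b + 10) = (b^2 + 2*b - 15)/(b - 5)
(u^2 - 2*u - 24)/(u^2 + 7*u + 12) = (u - 6)/(u + 3)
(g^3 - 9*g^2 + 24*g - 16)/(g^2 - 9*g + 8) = (g^2 - 8*g + 16)/(g - 8)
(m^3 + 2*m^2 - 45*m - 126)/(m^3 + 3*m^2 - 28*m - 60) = (m^2 - 4*m - 21)/(m^2 - 3*m - 10)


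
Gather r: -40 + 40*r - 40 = 40*r - 80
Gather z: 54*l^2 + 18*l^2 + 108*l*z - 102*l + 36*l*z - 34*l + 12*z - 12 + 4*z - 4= 72*l^2 - 136*l + z*(144*l + 16) - 16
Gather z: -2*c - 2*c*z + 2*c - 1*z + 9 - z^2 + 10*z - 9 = -z^2 + z*(9 - 2*c)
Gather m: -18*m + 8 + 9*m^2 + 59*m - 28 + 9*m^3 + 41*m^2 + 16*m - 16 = 9*m^3 + 50*m^2 + 57*m - 36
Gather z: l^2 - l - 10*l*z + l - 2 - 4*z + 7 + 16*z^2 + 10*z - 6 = l^2 + 16*z^2 + z*(6 - 10*l) - 1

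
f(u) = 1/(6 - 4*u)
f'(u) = 4/(6 - 4*u)^2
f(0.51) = 0.25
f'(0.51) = 0.26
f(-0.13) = 0.15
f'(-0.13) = 0.09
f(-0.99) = 0.10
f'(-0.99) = 0.04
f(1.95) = -0.56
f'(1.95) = 1.23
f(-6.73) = 0.03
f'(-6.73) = 0.00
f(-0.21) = 0.15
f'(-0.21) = 0.09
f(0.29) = 0.21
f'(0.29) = 0.17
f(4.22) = -0.09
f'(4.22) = 0.03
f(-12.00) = 0.02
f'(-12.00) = 0.00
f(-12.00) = 0.02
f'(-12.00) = 0.00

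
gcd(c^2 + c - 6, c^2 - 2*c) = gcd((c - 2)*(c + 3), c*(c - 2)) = c - 2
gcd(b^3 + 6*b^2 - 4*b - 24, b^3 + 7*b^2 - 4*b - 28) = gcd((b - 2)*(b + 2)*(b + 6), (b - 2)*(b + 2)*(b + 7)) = b^2 - 4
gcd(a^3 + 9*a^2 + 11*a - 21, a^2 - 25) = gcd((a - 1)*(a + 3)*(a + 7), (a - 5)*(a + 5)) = 1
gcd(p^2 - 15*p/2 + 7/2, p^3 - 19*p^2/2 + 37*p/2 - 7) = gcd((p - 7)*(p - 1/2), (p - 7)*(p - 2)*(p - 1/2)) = p^2 - 15*p/2 + 7/2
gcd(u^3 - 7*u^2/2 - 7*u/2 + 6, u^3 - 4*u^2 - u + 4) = u^2 - 5*u + 4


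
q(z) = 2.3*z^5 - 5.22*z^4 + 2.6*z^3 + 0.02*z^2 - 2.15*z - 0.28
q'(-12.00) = 275665.21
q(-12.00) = -685019.92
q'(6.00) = 10672.81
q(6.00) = 11668.82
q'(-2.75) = 1148.67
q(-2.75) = -708.56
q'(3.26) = 656.35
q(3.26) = 340.29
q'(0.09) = -2.10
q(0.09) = -0.47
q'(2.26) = 96.77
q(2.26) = 24.40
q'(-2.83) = 1271.09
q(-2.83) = -805.29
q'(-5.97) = 19326.52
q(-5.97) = -24612.91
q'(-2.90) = 1385.95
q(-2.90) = -898.25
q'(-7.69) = 50170.52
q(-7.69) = -81272.50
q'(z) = 11.5*z^4 - 20.88*z^3 + 7.8*z^2 + 0.04*z - 2.15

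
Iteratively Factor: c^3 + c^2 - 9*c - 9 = (c + 1)*(c^2 - 9) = (c + 1)*(c + 3)*(c - 3)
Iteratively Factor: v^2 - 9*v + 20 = (v - 5)*(v - 4)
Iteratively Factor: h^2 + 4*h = (h)*(h + 4)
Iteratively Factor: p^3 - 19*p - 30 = (p - 5)*(p^2 + 5*p + 6) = (p - 5)*(p + 3)*(p + 2)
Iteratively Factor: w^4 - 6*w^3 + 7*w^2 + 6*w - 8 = (w - 1)*(w^3 - 5*w^2 + 2*w + 8) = (w - 2)*(w - 1)*(w^2 - 3*w - 4) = (w - 4)*(w - 2)*(w - 1)*(w + 1)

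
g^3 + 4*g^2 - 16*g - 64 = (g - 4)*(g + 4)^2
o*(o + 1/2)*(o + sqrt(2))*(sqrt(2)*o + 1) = sqrt(2)*o^4 + sqrt(2)*o^3/2 + 3*o^3 + sqrt(2)*o^2 + 3*o^2/2 + sqrt(2)*o/2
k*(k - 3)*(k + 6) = k^3 + 3*k^2 - 18*k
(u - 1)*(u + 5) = u^2 + 4*u - 5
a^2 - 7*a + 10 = (a - 5)*(a - 2)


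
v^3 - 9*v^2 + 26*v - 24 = (v - 4)*(v - 3)*(v - 2)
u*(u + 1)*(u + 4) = u^3 + 5*u^2 + 4*u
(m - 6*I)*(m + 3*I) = m^2 - 3*I*m + 18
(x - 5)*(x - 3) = x^2 - 8*x + 15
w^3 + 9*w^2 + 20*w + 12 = (w + 1)*(w + 2)*(w + 6)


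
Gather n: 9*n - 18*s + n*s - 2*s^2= n*(s + 9) - 2*s^2 - 18*s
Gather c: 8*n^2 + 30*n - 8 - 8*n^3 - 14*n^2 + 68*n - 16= -8*n^3 - 6*n^2 + 98*n - 24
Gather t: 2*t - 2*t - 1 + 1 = 0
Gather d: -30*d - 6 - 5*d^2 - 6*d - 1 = -5*d^2 - 36*d - 7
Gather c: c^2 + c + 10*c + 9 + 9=c^2 + 11*c + 18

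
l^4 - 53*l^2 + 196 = (l - 7)*(l - 2)*(l + 2)*(l + 7)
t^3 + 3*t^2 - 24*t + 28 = (t - 2)^2*(t + 7)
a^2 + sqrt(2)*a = a*(a + sqrt(2))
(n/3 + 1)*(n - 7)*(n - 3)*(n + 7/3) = n^4/3 - 14*n^3/9 - 76*n^2/9 + 14*n + 49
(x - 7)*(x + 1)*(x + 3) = x^3 - 3*x^2 - 25*x - 21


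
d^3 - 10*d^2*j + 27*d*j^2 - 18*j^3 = (d - 6*j)*(d - 3*j)*(d - j)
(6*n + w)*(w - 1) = 6*n*w - 6*n + w^2 - w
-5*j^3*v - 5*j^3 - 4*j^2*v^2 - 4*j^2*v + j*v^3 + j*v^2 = (-5*j + v)*(j + v)*(j*v + j)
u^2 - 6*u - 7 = (u - 7)*(u + 1)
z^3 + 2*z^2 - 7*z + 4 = (z - 1)^2*(z + 4)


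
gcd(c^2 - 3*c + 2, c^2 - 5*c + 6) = c - 2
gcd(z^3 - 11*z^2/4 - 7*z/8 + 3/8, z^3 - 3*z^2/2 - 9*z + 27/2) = z - 3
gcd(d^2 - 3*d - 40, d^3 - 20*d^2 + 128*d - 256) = d - 8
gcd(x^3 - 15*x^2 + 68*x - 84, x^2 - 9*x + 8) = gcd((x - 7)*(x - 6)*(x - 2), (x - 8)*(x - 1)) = 1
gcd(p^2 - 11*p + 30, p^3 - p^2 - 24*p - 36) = p - 6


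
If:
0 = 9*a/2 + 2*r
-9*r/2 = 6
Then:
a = 16/27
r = -4/3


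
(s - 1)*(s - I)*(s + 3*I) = s^3 - s^2 + 2*I*s^2 + 3*s - 2*I*s - 3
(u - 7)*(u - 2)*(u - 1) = u^3 - 10*u^2 + 23*u - 14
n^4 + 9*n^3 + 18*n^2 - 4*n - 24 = (n - 1)*(n + 2)^2*(n + 6)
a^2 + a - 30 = (a - 5)*(a + 6)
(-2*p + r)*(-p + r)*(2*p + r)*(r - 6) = 4*p^3*r - 24*p^3 - 4*p^2*r^2 + 24*p^2*r - p*r^3 + 6*p*r^2 + r^4 - 6*r^3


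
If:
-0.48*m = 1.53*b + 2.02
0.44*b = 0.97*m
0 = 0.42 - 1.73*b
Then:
No Solution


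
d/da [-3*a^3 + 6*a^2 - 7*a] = -9*a^2 + 12*a - 7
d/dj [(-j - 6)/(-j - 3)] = -3/(j + 3)^2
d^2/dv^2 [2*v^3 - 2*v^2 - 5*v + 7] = 12*v - 4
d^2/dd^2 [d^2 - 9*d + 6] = 2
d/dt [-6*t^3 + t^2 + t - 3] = -18*t^2 + 2*t + 1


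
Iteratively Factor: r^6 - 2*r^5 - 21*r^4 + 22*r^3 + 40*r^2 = (r)*(r^5 - 2*r^4 - 21*r^3 + 22*r^2 + 40*r) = r^2*(r^4 - 2*r^3 - 21*r^2 + 22*r + 40) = r^2*(r + 4)*(r^3 - 6*r^2 + 3*r + 10) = r^2*(r - 2)*(r + 4)*(r^2 - 4*r - 5) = r^2*(r - 2)*(r + 1)*(r + 4)*(r - 5)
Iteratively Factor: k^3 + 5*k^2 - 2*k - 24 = (k - 2)*(k^2 + 7*k + 12) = (k - 2)*(k + 4)*(k + 3)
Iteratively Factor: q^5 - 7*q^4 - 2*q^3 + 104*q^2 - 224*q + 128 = (q - 2)*(q^4 - 5*q^3 - 12*q^2 + 80*q - 64) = (q - 4)*(q - 2)*(q^3 - q^2 - 16*q + 16) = (q - 4)*(q - 2)*(q + 4)*(q^2 - 5*q + 4) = (q - 4)^2*(q - 2)*(q + 4)*(q - 1)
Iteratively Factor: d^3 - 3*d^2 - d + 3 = (d + 1)*(d^2 - 4*d + 3) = (d - 1)*(d + 1)*(d - 3)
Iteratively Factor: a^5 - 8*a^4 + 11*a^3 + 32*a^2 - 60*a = (a)*(a^4 - 8*a^3 + 11*a^2 + 32*a - 60) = a*(a - 5)*(a^3 - 3*a^2 - 4*a + 12) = a*(a - 5)*(a - 2)*(a^2 - a - 6) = a*(a - 5)*(a - 3)*(a - 2)*(a + 2)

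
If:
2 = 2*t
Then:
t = 1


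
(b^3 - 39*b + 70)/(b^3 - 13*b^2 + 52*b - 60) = (b + 7)/(b - 6)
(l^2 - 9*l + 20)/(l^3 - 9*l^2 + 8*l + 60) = (l - 4)/(l^2 - 4*l - 12)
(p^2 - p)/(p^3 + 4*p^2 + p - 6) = p/(p^2 + 5*p + 6)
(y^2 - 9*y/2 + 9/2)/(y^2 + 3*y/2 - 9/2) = (y - 3)/(y + 3)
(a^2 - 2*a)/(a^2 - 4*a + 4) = a/(a - 2)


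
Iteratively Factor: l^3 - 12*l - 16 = (l + 2)*(l^2 - 2*l - 8) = (l - 4)*(l + 2)*(l + 2)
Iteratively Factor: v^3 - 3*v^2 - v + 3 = (v + 1)*(v^2 - 4*v + 3) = (v - 1)*(v + 1)*(v - 3)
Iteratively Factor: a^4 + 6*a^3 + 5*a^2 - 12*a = (a - 1)*(a^3 + 7*a^2 + 12*a) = (a - 1)*(a + 4)*(a^2 + 3*a) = a*(a - 1)*(a + 4)*(a + 3)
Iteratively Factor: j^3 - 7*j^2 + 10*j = (j - 5)*(j^2 - 2*j) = j*(j - 5)*(j - 2)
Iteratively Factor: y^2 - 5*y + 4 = (y - 1)*(y - 4)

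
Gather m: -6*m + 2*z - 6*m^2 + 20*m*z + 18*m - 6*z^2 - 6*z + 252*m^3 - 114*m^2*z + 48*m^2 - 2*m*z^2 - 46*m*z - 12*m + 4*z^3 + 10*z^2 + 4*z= 252*m^3 + m^2*(42 - 114*z) + m*(-2*z^2 - 26*z) + 4*z^3 + 4*z^2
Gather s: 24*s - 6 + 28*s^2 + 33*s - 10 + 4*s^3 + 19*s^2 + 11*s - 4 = 4*s^3 + 47*s^2 + 68*s - 20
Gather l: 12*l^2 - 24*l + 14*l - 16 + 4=12*l^2 - 10*l - 12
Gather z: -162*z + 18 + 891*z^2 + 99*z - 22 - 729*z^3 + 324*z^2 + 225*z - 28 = -729*z^3 + 1215*z^2 + 162*z - 32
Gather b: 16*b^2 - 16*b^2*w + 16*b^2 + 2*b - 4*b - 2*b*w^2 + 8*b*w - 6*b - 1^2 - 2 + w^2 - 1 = b^2*(32 - 16*w) + b*(-2*w^2 + 8*w - 8) + w^2 - 4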